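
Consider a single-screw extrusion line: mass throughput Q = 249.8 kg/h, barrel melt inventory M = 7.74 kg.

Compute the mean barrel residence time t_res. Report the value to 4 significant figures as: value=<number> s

value=111.5 s

Q_s = Q / 3600 = 249.8 / 3600 = 0.0693889 kg/s
t_res = M / Q_s = 7.74 ÷ 0.0693889 = 111.545 s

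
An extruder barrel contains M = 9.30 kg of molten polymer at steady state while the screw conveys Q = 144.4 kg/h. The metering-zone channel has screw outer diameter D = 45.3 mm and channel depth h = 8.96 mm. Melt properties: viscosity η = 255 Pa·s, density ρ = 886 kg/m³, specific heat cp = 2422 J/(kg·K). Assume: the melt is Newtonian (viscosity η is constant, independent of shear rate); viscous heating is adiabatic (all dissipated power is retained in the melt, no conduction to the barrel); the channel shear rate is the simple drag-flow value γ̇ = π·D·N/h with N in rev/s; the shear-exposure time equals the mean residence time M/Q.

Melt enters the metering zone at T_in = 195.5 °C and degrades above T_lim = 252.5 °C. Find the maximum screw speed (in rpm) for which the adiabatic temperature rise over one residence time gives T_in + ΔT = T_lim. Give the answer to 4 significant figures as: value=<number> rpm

Q_s = Q / 3600 = 144.4 / 3600 = 0.0401111 kg/s
t_res = M / Q_s = 9.30 / 0.0401111 = 231.856 s
Convert to metres: D = 0.0453 m, h = 0.00896 m
ΔT_a = T_lim − T_in = 252.5 °C − 195.5 °C = 57 K
γ̇_max² = ΔT_a·ρ·cp / (η·t_res) = [57 × 886 × 2422] / [255 × 231.856] = 2068.83 s⁻²
γ̇_max = √2068.83 = 45.4844 s⁻¹
N_max = γ̇_max h / (πD) = 45.4844·0.00896/(π·0.0453) = 2.86366 rev/s → ×60 = 171.82 rpm

value=171.8 rpm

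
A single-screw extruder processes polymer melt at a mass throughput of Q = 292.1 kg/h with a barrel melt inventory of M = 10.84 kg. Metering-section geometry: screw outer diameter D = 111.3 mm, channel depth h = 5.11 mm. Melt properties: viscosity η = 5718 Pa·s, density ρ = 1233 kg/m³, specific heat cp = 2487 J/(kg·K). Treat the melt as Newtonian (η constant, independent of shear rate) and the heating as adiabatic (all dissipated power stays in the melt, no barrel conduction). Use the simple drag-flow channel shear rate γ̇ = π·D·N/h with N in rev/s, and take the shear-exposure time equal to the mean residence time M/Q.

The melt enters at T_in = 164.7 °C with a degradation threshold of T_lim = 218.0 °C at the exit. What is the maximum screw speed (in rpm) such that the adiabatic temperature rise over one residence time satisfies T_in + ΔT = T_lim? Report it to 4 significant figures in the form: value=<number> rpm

Throughput in SI: Q_s = 292.1 kg/h ÷ 3600 s/h = 0.0811389 kg/s
t_res = M / Q_s = 10.84 / 0.0811389 = 133.598 s
Convert to metres: D = 0.1113 m, h = 0.00511 m
ΔT_a = T_lim − T_in = 218.0 °C − 164.7 °C = 53.3 K
γ̇_max² = ΔT_a·ρ·cp/(η·t_res) = 53.3·1233·2487/(5718·133.598) = 213.955 s⁻²
Take the square root: γ̇_max = √(213.955) = 14.6272 s⁻¹
Solve γ̇ = πDN/h for N: N_max = γ̇_max·h/(π·D) = 14.6272 × 0.00511 / (π × 0.1113) = 0.213765 rev/s = 12.8259 rpm

value=12.83 rpm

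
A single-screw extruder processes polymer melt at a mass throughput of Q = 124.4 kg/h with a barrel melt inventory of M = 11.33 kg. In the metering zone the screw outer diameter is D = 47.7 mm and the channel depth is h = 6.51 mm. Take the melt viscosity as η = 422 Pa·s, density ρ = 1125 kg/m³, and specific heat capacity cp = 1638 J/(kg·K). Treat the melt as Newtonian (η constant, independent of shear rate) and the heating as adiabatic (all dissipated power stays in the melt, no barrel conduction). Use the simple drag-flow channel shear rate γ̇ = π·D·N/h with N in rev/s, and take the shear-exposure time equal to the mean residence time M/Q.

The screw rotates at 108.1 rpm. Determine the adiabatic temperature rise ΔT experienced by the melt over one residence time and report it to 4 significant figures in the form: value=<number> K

value=129.1 K

Q_s = Q / 3600 = 124.4 / 3600 = 0.0345556 kg/s
t_res = M / Q_s = 11.33 ÷ 0.0345556 = 327.878 s
D = 47.7 mm = 0.0477 m;  h = 6.51 mm = 0.00651 m;  N = 108.1 rpm / 60 = 1.80167 rev/s
Shear rate: γ̇ = πDN/h = π·0.0477·1.80167/0.00651 = 41.4726 s⁻¹
ΔT = η·γ̇²·t_res/(ρ·cp) = [422 × 41.4726² × 327.878] / [1125 × 1638] = 129.146 K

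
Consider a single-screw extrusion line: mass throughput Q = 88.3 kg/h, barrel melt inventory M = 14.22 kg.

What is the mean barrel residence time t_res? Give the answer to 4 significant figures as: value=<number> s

value=579.8 s

Throughput in SI: Q_s = 88.3 kg/h ÷ 3600 s/h = 0.0245278 kg/s
Mean residence time: t_res = M/Q_s = 14.22 kg / 0.0245278 kg/s = 579.751 s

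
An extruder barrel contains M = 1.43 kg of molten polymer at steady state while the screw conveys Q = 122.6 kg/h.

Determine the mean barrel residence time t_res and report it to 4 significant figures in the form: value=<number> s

value=41.99 s

Convert throughput: Q = 122.6 kg/h = 122.6/3600 = 0.0340556 kg/s
Mean residence time: t_res = M/Q_s = 1.43 kg / 0.0340556 kg/s = 41.9902 s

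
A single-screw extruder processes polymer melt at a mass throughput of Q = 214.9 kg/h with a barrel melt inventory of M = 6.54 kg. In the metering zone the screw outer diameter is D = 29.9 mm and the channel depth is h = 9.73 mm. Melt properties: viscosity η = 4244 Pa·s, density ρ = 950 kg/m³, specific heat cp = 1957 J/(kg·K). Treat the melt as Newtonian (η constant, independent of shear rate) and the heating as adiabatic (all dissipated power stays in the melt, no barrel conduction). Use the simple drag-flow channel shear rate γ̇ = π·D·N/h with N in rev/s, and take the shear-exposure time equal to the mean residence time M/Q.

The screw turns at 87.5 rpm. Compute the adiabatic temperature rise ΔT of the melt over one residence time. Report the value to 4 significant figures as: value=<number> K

value=49.57 K

Q_s = Q / 3600 = 214.9 / 3600 = 0.0596944 kg/s
Mean residence time: t_res = M/Q_s = 6.54 kg / 0.0596944 kg/s = 109.558 s
Geometry in metres: D = 29.9 mm → 0.0299 m, h = 9.73 mm → 0.00973 m; screw speed N = 87.5 rpm = 1.45833 rev/s
γ̇ = π·D·N / h = π · 0.0299 · 1.45833 / 0.00973 = 14.0788 s⁻¹
ΔT = η·γ̇²·t_res/(ρ·cp) = [4244 × 14.0788² × 109.558] / [950 × 1957] = 49.5718 K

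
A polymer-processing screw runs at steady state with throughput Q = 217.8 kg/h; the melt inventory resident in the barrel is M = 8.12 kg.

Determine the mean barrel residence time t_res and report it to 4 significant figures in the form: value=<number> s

Throughput in SI: Q_s = 217.8 kg/h ÷ 3600 s/h = 0.0605 kg/s
Mean residence time: t_res = M/Q_s = 8.12 kg / 0.0605 kg/s = 134.215 s

value=134.2 s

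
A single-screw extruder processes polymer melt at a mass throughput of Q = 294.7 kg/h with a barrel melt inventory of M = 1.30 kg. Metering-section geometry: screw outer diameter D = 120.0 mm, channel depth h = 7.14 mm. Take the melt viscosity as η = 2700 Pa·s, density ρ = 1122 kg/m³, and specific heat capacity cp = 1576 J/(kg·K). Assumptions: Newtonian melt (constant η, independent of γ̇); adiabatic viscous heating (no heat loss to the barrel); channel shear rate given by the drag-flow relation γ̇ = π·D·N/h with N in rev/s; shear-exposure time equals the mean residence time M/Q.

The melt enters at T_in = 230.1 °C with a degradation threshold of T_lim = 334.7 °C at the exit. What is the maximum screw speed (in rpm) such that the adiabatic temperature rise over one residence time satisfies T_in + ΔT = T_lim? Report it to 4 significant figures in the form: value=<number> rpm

value=74.64 rpm

Q_s = Q / 3600 = 294.7 / 3600 = 0.0818611 kg/s
Mean residence time: t_res = M/Q_s = 1.30 kg / 0.0818611 kg/s = 15.8806 s
Geometry in SI: D = 120.0 mm → 0.12 m, h = 7.14 mm → 0.00714 m
ΔT_a = T_lim − T_in = 334.7 °C − 230.1 °C = 104.6 K
Invert ΔT = ηγ̇²t_res/(ρcp) for γ̇: γ̇_max² = ΔT_a ρ cp / (η t_res) = 104.6·1122·1576 / (2700·15.8806) = 4313.71 s⁻²
γ̇_max = √4313.71 = 65.6789 s⁻¹
N_max = γ̇_max·h / (π·D) = 65.6789 · 0.00714 / (π · 0.12) = 1.24392 rev/s = 74.6352 rpm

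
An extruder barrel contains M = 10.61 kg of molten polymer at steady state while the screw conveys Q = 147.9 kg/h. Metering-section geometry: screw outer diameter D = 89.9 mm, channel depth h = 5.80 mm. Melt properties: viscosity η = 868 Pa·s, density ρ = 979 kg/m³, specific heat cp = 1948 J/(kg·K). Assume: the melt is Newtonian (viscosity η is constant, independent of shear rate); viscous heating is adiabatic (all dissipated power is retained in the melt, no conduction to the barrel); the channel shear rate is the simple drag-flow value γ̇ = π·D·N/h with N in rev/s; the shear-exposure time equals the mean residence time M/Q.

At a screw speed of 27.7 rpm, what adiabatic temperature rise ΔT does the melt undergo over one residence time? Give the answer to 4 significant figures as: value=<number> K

Throughput in SI: Q_s = 147.9 kg/h ÷ 3600 s/h = 0.0410833 kg/s
t_res = M / Q_s = 10.61 / 0.0410833 = 258.256 s
D = 89.9 mm = 0.0899 m;  h = 5.80 mm = 0.0058 m;  N = 27.7 rpm / 60 = 0.461667 rev/s
γ̇ = π·D·N / h = π · 0.0899 · 0.461667 / 0.0058 = 22.4807 s⁻¹
ΔT = η·γ̇²·t_res / (ρ·cp) = 868 · (22.4807)² · 258.256 / (979 · 1948) = 59.4043 K

value=59.40 K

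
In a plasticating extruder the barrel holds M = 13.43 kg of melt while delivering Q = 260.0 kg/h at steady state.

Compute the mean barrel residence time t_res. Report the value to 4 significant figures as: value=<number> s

value=186.0 s

Q_s = Q / 3600 = 260.0 / 3600 = 0.0722222 kg/s
Mean residence time: t_res = M/Q_s = 13.43 kg / 0.0722222 kg/s = 185.954 s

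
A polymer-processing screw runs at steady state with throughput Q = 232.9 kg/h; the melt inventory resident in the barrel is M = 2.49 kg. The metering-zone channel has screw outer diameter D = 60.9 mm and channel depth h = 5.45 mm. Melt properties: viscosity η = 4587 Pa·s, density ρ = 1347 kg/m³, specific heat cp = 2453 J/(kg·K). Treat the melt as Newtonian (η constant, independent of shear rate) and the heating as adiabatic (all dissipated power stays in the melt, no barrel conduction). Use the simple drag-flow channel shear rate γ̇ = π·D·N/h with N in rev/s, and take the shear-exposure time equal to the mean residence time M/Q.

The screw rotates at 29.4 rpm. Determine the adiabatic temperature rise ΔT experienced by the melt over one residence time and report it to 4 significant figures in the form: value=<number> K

value=15.81 K

Convert throughput: Q = 232.9 kg/h = 232.9/3600 = 0.0646944 kg/s
t_res = M / Q_s = 2.49 / 0.0646944 = 38.4886 s
Geometry in metres: D = 60.9 mm → 0.0609 m, h = 5.45 mm → 0.00545 m; screw speed N = 29.4 rpm = 0.49 rev/s
γ̇ = π D N / h = (π)(0.0609)(0.49) / 0.00545 = 17.2015 s⁻¹
ΔT = η·γ̇²·t_res/(ρ·cp) = [4587 × 17.2015² × 38.4886] / [1347 × 2453] = 15.8099 K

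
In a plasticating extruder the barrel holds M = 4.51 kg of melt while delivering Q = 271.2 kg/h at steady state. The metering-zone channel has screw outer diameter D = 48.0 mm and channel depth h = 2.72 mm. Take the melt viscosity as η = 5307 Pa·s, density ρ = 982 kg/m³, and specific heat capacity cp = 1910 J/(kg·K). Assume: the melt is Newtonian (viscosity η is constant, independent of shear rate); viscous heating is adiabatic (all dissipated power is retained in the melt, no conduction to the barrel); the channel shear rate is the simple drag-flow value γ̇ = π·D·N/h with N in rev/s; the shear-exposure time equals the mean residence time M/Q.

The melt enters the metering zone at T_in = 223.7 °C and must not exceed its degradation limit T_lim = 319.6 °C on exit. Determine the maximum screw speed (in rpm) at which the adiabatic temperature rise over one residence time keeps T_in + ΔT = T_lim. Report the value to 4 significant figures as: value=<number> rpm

Q_s = Q / 3600 = 271.2 / 3600 = 0.0753333 kg/s
t_res = M / Q_s = 4.51 ÷ 0.0753333 = 59.8673 s
Convert to metres: D = 0.048 m, h = 0.00272 m
ΔT_a = T_lim − T_in = 319.6 − 223.7 = 95.9 K
γ̇_max² = ΔT_a·ρ·cp/(η·t_res) = 95.9·982·1910/(5307·59.8673) = 566.142 s⁻²
γ̇_max = √566.142 = 23.7937 s⁻¹
Solve γ̇ = πDN/h for N: N_max = γ̇_max·h/(π·D) = 23.7937 × 0.00272 / (π × 0.048) = 0.429181 rev/s = 25.7508 rpm

value=25.75 rpm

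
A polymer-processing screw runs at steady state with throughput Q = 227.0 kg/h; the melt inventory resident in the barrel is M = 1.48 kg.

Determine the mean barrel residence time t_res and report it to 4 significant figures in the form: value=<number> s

value=23.47 s

Convert throughput: Q = 227.0 kg/h = 227.0/3600 = 0.0630556 kg/s
t_res = M / Q_s = 1.48 ÷ 0.0630556 = 23.4714 s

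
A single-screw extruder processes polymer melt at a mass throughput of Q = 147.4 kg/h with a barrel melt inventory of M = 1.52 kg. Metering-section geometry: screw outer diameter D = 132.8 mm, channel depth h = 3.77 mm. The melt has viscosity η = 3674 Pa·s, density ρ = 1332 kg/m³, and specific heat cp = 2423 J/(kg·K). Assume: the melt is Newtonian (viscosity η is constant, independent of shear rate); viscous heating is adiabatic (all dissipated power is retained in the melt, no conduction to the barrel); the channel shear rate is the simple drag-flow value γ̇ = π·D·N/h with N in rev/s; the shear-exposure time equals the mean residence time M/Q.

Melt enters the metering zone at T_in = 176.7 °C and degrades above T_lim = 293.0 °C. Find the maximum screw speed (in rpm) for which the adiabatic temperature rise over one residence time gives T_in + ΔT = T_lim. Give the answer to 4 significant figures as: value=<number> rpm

value=28.44 rpm

Convert throughput: Q = 147.4 kg/h = 147.4/3600 = 0.0409444 kg/s
t_res = M / Q_s = 1.52 ÷ 0.0409444 = 37.1235 s
D = 132.8 mm = 0.1328 m;  h = 3.77 mm = 0.00377 m
Allowable rise: ΔT_a = T_lim − T_in = 293.0 − 176.7 = 116.3 K
γ̇_max² = ΔT_a·ρ·cp / (η·t_res) = [116.3 × 1332 × 2423] / [3674 × 37.1235] = 2752.01 s⁻²
γ̇_max = √2752.01 = 52.4596 s⁻¹
Solve γ̇ = πDN/h for N: N_max = γ̇_max·h/(π·D) = 52.4596 × 0.00377 / (π × 0.1328) = 0.474044 rev/s = 28.4426 rpm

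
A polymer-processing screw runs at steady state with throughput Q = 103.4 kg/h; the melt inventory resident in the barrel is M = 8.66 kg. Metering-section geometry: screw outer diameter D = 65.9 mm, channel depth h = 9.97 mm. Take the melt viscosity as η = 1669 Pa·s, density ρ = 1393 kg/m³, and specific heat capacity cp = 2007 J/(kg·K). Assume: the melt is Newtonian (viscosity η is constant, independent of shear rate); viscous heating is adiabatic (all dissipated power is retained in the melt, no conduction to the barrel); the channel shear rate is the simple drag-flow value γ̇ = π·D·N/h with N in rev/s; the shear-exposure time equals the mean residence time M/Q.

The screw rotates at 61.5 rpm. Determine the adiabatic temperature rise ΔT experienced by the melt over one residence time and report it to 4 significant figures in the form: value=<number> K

value=81.54 K

Q_s = Q / 3600 = 103.4 / 3600 = 0.0287222 kg/s
t_res = M / Q_s = 8.66 ÷ 0.0287222 = 301.509 s
Convert to SI: D = 0.0659 m, h = 0.00997 m, N = 61.5/60 = 1.025 rev/s
γ̇ = π D N / h = (π)(0.0659)(1.025) / 0.00997 = 21.2845 s⁻¹
ΔT = η·γ̇²·t_res/(ρ·cp) = [1669 × 21.2845² × 301.509] / [1393 × 2007] = 81.5428 K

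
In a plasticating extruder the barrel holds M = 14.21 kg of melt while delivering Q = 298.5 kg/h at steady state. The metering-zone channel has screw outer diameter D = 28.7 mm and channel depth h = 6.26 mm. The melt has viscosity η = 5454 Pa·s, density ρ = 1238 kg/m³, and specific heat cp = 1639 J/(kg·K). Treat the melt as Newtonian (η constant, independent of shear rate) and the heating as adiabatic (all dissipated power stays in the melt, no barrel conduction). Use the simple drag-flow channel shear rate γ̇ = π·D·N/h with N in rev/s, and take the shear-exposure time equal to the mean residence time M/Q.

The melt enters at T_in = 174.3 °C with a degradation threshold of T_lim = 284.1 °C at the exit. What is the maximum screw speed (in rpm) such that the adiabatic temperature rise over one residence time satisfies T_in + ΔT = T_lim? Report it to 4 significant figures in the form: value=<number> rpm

Convert throughput: Q = 298.5 kg/h = 298.5/3600 = 0.0829167 kg/s
Mean residence time: t_res = M/Q_s = 14.21 kg / 0.0829167 kg/s = 171.377 s
Convert to metres: D = 0.0287 m, h = 0.00626 m
Allowable rise: ΔT_a = T_lim − T_in = 284.1 − 174.3 = 109.8 K
γ̇_max² = ΔT_a·ρ·cp/(η·t_res) = 109.8·1238·1639/(5454·171.377) = 238.361 s⁻²
γ̇_max = sqrt(238.361) = 15.4389 s⁻¹
N_max = γ̇_max h / (πD) = 15.4389·0.00626/(π·0.0287) = 1.07191 rev/s → ×60 = 64.3148 rpm

value=64.31 rpm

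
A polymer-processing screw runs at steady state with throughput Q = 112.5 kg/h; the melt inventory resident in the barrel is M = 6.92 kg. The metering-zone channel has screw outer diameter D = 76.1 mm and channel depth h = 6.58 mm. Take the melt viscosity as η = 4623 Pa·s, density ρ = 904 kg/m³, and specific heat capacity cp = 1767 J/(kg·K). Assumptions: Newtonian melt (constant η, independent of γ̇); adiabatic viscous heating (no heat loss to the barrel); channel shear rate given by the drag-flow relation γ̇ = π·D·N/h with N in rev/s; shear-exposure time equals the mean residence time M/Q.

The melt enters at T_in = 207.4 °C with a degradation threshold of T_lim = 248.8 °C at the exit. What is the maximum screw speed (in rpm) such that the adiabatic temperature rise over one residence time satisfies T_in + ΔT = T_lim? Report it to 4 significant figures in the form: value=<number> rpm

value=13.27 rpm

Q_s = Q / 3600 = 112.5 / 3600 = 0.03125 kg/s
t_res = M / Q_s = 6.92 ÷ 0.03125 = 221.44 s
Convert to metres: D = 0.0761 m, h = 0.00658 m
Allowable rise: ΔT_a = T_lim − T_in = 248.8 − 207.4 = 41.4 K
γ̇_max² = ΔT_a·ρ·cp / (η·t_res) = [41.4 × 904 × 1767] / [4623 × 221.44] = 64.5989 s⁻²
γ̇_max = sqrt(64.5989) = 8.03735 s⁻¹
N_max = γ̇_max·h / (π·D) = 8.03735 · 0.00658 / (π · 0.0761) = 0.22121 rev/s = 13.2726 rpm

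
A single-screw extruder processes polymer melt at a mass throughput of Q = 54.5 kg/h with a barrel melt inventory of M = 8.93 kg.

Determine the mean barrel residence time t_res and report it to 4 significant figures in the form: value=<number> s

Convert throughput: Q = 54.5 kg/h = 54.5/3600 = 0.0151389 kg/s
t_res = M / Q_s = 8.93 / 0.0151389 = 589.872 s

value=589.9 s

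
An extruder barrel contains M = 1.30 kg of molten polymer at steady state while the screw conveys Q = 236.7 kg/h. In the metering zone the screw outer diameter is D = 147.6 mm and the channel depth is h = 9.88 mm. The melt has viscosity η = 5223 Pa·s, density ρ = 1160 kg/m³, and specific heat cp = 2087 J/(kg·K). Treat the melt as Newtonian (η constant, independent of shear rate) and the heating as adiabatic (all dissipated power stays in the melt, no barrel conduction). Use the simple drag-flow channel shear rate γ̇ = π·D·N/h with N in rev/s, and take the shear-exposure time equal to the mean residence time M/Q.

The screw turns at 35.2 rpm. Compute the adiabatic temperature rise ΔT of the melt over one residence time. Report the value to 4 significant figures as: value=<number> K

Throughput in SI: Q_s = 236.7 kg/h ÷ 3600 s/h = 0.06575 kg/s
t_res = M / Q_s = 1.30 ÷ 0.06575 = 19.7719 s
Convert to SI: D = 0.1476 m, h = 0.00988 m, N = 35.2/60 = 0.586667 rev/s
Shear rate: γ̇ = πDN/h = π·0.1476·0.586667/0.00988 = 27.5341 s⁻¹
ΔT = η·γ̇²·t_res/(ρ·cp) = [5223 × 27.5341² × 19.7719] / [1160 × 2087] = 32.3391 K

value=32.34 K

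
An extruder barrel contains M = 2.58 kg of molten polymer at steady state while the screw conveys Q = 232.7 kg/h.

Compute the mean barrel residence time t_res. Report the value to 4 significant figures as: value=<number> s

value=39.91 s

Q_s = Q / 3600 = 232.7 / 3600 = 0.0646389 kg/s
Mean residence time: t_res = M/Q_s = 2.58 kg / 0.0646389 kg/s = 39.9141 s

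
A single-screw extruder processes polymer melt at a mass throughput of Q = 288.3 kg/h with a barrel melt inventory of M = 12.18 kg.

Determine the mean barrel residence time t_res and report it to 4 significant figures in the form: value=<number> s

Q_s = Q / 3600 = 288.3 / 3600 = 0.0800833 kg/s
Mean residence time: t_res = M/Q_s = 12.18 kg / 0.0800833 kg/s = 152.092 s

value=152.1 s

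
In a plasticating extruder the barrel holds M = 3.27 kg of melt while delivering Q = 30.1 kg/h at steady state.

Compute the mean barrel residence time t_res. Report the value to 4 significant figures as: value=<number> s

Throughput in SI: Q_s = 30.1 kg/h ÷ 3600 s/h = 0.00836111 kg/s
Mean residence time: t_res = M/Q_s = 3.27 kg / 0.00836111 kg/s = 391.096 s

value=391.1 s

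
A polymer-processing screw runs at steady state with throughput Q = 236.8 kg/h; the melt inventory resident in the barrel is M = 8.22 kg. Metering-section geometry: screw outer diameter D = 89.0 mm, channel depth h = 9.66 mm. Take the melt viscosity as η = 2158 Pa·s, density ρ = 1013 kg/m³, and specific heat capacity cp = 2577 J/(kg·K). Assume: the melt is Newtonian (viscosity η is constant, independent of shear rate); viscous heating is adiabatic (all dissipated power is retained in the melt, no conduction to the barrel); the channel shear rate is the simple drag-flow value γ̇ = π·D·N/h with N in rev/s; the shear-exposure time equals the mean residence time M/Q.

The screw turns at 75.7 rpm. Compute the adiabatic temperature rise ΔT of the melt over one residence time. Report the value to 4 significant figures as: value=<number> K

Convert throughput: Q = 236.8 kg/h = 236.8/3600 = 0.0657778 kg/s
t_res = M / Q_s = 8.22 / 0.0657778 = 124.966 s
D = 89.0 mm = 0.089 m;  h = 9.66 mm = 0.00966 m;  N = 75.7 rpm / 60 = 1.26167 rev/s
γ̇ = π·D·N / h = π · 0.089 · 1.26167 / 0.00966 = 36.518 s⁻¹
ΔT = η·γ̇²·t_res/(ρ·cp) = [2158 × 36.518² × 124.966] / [1013 × 2577] = 137.764 K

value=137.8 K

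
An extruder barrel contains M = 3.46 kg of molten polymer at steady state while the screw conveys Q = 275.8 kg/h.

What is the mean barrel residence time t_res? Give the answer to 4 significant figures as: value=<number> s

value=45.16 s

Convert throughput: Q = 275.8 kg/h = 275.8/3600 = 0.0766111 kg/s
Mean residence time: t_res = M/Q_s = 3.46 kg / 0.0766111 kg/s = 45.1632 s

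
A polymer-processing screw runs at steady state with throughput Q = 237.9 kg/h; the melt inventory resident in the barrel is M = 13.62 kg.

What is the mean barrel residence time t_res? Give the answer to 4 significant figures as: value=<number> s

value=206.1 s

Q_s = Q / 3600 = 237.9 / 3600 = 0.0660833 kg/s
t_res = M / Q_s = 13.62 ÷ 0.0660833 = 206.103 s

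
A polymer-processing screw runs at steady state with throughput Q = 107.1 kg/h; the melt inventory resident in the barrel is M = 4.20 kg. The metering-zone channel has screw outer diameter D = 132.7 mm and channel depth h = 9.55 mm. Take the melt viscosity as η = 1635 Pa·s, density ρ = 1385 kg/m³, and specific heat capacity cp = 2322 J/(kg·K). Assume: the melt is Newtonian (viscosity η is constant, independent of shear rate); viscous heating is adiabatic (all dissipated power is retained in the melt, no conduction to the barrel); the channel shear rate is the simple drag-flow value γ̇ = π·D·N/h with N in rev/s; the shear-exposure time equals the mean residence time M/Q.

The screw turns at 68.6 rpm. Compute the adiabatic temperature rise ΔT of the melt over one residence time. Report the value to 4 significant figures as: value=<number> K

value=178.8 K

Convert throughput: Q = 107.1 kg/h = 107.1/3600 = 0.02975 kg/s
t_res = M / Q_s = 4.20 / 0.02975 = 141.176 s
D = 132.7 mm = 0.1327 m;  h = 9.55 mm = 0.00955 m;  N = 68.6 rpm / 60 = 1.14333 rev/s
Shear rate: γ̇ = πDN/h = π·0.1327·1.14333/0.00955 = 49.9103 s⁻¹
ΔT = η·γ̇²·t_res/(ρ·cp) = [1635 × 49.9103² × 141.176] / [1385 × 2322] = 178.792 K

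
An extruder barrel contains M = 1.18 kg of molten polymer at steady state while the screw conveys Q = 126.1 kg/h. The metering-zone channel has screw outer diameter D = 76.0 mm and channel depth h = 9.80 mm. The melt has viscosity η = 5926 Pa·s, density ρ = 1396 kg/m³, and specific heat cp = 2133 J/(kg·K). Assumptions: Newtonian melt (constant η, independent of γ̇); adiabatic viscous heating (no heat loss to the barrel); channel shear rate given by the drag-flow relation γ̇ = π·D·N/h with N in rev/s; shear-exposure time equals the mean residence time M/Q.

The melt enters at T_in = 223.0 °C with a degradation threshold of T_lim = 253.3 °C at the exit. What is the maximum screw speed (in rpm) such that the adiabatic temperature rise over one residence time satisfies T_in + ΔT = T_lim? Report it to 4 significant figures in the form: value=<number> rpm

Convert throughput: Q = 126.1 kg/h = 126.1/3600 = 0.0350278 kg/s
Mean residence time: t_res = M/Q_s = 1.18 kg / 0.0350278 kg/s = 33.6875 s
D = 76.0 mm = 0.076 m;  h = 9.80 mm = 0.0098 m
ΔT_a = T_lim − T_in = 253.3 °C − 223.0 °C = 30.3 K
γ̇_max² = ΔT_a·ρ·cp/(η·t_res) = 30.3·1396·2133/(5926·33.6875) = 451.947 s⁻²
Take the square root: γ̇_max = √(451.947) = 21.2591 s⁻¹
N_max = γ̇_max h / (πD) = 21.2591·0.0098/(π·0.076) = 0.872583 rev/s → ×60 = 52.355 rpm

value=52.35 rpm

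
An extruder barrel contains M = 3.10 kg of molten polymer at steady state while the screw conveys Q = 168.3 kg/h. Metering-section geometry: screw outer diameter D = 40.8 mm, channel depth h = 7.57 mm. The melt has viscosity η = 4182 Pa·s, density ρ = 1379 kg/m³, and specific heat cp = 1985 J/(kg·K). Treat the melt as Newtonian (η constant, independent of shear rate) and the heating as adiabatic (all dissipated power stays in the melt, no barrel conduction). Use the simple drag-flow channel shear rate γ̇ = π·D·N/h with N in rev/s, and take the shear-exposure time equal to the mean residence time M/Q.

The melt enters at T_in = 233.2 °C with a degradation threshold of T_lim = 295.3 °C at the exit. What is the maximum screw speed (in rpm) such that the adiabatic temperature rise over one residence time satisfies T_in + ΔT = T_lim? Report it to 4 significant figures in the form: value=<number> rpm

Convert throughput: Q = 168.3 kg/h = 168.3/3600 = 0.04675 kg/s
t_res = M / Q_s = 3.10 ÷ 0.04675 = 66.3102 s
Geometry in SI: D = 40.8 mm → 0.0408 m, h = 7.57 mm → 0.00757 m
ΔT_a = T_lim − T_in = 295.3 °C − 233.2 °C = 62.1 K
Invert ΔT = ηγ̇²t_res/(ρcp) for γ̇: γ̇_max² = ΔT_a ρ cp / (η t_res) = 62.1·1379·1985 / (4182·66.3102) = 612.988 s⁻²
γ̇_max = √612.988 = 24.7586 s⁻¹
N_max = γ̇_max h / (πD) = 24.7586·0.00757/(π·0.0408) = 1.46222 rev/s → ×60 = 87.7331 rpm

value=87.73 rpm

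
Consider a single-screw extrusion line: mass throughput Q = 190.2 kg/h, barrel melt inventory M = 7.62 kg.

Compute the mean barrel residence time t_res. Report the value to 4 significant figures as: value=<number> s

value=144.2 s

Throughput in SI: Q_s = 190.2 kg/h ÷ 3600 s/h = 0.0528333 kg/s
Mean residence time: t_res = M/Q_s = 7.62 kg / 0.0528333 kg/s = 144.227 s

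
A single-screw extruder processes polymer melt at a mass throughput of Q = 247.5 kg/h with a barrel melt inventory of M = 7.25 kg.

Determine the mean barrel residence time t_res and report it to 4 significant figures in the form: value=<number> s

Convert throughput: Q = 247.5 kg/h = 247.5/3600 = 0.06875 kg/s
t_res = M / Q_s = 7.25 ÷ 0.06875 = 105.455 s

value=105.5 s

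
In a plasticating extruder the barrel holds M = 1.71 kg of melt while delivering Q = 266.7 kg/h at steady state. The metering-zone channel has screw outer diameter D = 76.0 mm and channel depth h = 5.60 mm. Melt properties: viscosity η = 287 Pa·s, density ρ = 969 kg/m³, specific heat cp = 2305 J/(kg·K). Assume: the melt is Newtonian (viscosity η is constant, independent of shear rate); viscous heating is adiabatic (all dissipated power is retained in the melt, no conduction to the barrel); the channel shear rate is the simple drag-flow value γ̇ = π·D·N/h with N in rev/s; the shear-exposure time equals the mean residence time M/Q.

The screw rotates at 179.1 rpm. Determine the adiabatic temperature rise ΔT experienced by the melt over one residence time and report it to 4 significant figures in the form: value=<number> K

value=48.04 K

Throughput in SI: Q_s = 266.7 kg/h ÷ 3600 s/h = 0.0740833 kg/s
t_res = M / Q_s = 1.71 ÷ 0.0740833 = 23.0821 s
D = 76.0 mm = 0.076 m;  h = 5.60 mm = 0.0056 m;  N = 179.1 rpm / 60 = 2.985 rev/s
Shear rate: γ̇ = πDN/h = π·0.076·2.985/0.0056 = 127.268 s⁻¹
ΔT = η·γ̇²·t_res / (ρ·cp) = 287 · (127.268)² · 23.0821 / (969 · 2305) = 48.0399 K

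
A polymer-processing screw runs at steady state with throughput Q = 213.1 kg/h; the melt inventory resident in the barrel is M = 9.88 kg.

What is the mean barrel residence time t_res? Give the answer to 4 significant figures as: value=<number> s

Convert throughput: Q = 213.1 kg/h = 213.1/3600 = 0.0591944 kg/s
t_res = M / Q_s = 9.88 / 0.0591944 = 166.908 s

value=166.9 s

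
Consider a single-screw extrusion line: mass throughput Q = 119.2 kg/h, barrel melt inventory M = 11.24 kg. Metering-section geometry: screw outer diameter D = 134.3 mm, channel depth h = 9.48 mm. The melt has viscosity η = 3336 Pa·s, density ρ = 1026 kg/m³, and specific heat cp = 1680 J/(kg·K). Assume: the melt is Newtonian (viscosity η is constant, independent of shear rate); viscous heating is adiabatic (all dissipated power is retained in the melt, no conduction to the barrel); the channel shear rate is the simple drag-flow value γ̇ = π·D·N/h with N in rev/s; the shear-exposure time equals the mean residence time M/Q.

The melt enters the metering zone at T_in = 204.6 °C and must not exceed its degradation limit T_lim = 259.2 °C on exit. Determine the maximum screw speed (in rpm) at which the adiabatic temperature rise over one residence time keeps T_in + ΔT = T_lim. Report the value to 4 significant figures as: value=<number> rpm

value=12.29 rpm

Convert throughput: Q = 119.2 kg/h = 119.2/3600 = 0.0331111 kg/s
t_res = M / Q_s = 11.24 / 0.0331111 = 339.463 s
Convert to metres: D = 0.1343 m, h = 0.00948 m
Allowable rise: ΔT_a = T_lim − T_in = 259.2 − 204.6 = 54.6 K
γ̇_max² = ΔT_a·ρ·cp / (η·t_res) = [54.6 × 1026 × 1680] / [3336 × 339.463] = 83.1057 s⁻²
Take the square root: γ̇_max = √(83.1057) = 9.11623 s⁻¹
Solve γ̇ = πDN/h for N: N_max = γ̇_max·h/(π·D) = 9.11623 × 0.00948 / (π × 0.1343) = 0.204832 rev/s = 12.2899 rpm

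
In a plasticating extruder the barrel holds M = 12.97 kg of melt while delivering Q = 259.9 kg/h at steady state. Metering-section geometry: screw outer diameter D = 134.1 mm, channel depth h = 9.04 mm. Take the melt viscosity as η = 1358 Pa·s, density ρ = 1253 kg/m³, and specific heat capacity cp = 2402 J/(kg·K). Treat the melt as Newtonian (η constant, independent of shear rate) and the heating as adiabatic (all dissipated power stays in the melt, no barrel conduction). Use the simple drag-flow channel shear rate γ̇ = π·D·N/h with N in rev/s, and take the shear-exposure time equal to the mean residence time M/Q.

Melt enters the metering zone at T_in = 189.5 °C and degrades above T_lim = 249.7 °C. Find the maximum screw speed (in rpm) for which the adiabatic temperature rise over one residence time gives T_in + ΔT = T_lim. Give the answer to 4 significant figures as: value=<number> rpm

Throughput in SI: Q_s = 259.9 kg/h ÷ 3600 s/h = 0.0721944 kg/s
Mean residence time: t_res = M/Q_s = 12.97 kg / 0.0721944 kg/s = 179.654 s
D = 134.1 mm = 0.1341 m;  h = 9.04 mm = 0.00904 m
Allowable rise: ΔT_a = T_lim − T_in = 249.7 − 189.5 = 60.2 K
γ̇_max² = ΔT_a·ρ·cp / (η·t_res) = [60.2 × 1253 × 2402] / [1358 × 179.654] = 742.651 s⁻²
γ̇_max = √742.651 = 27.2516 s⁻¹
N_max = γ̇_max·h / (π·D) = 27.2516 · 0.00904 / (π · 0.1341) = 0.584766 rev/s = 35.086 rpm

value=35.09 rpm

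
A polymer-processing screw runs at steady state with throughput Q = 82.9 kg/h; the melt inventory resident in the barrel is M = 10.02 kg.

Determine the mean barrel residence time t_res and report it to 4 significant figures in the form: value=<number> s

Throughput in SI: Q_s = 82.9 kg/h ÷ 3600 s/h = 0.0230278 kg/s
Mean residence time: t_res = M/Q_s = 10.02 kg / 0.0230278 kg/s = 435.127 s

value=435.1 s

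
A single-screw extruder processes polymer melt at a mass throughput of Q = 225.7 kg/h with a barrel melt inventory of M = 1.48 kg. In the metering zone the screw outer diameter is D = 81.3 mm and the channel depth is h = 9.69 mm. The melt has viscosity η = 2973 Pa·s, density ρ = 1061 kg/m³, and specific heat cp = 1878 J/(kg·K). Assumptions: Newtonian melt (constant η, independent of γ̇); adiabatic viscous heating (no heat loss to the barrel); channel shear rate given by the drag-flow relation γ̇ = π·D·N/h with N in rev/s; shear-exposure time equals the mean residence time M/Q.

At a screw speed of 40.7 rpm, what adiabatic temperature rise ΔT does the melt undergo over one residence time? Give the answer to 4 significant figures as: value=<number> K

Q_s = Q / 3600 = 225.7 / 3600 = 0.0626944 kg/s
Mean residence time: t_res = M/Q_s = 1.48 kg / 0.0626944 kg/s = 23.6066 s
Convert to SI: D = 0.0813 m, h = 0.00969 m, N = 40.7/60 = 0.678333 rev/s
γ̇ = π·D·N / h = π · 0.0813 · 0.678333 / 0.00969 = 17.8797 s⁻¹
ΔT = η·γ̇²·t_res/(ρ·cp) = [2973 × 17.8797² × 23.6066] / [1061 × 1878] = 11.2599 K

value=11.26 K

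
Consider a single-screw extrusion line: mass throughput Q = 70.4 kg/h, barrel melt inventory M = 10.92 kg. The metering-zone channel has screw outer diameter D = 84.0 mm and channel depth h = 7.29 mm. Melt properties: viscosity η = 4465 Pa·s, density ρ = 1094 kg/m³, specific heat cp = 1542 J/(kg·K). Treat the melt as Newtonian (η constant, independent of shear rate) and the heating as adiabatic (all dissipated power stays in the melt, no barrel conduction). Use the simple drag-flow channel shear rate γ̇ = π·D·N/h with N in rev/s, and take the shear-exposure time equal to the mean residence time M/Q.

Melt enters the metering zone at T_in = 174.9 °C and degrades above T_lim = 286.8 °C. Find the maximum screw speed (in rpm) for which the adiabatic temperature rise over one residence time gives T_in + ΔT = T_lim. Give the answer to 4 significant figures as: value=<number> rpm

Throughput in SI: Q_s = 70.4 kg/h ÷ 3600 s/h = 0.0195556 kg/s
t_res = M / Q_s = 10.92 ÷ 0.0195556 = 558.409 s
Convert to metres: D = 0.084 m, h = 0.00729 m
ΔT_a = T_lim − T_in = 286.8 − 174.9 = 111.9 K
γ̇_max² = ΔT_a·ρ·cp/(η·t_res) = 111.9·1094·1542/(4465·558.409) = 75.7108 s⁻²
γ̇_max = √75.7108 = 8.7012 s⁻¹
Solve γ̇ = πDN/h for N: N_max = γ̇_max·h/(π·D) = 8.7012 × 0.00729 / (π × 0.084) = 0.240368 rev/s = 14.4221 rpm

value=14.42 rpm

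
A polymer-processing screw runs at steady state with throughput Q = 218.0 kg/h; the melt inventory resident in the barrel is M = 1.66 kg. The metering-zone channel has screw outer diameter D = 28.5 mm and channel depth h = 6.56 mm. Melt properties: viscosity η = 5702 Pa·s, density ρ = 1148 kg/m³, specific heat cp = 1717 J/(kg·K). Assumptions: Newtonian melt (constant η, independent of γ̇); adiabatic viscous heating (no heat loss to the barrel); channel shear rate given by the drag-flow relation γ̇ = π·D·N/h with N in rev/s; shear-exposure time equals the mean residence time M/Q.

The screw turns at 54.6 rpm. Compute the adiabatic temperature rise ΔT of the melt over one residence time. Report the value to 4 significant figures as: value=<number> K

value=12.23 K

Q_s = Q / 3600 = 218.0 / 3600 = 0.0605556 kg/s
t_res = M / Q_s = 1.66 ÷ 0.0605556 = 27.4128 s
Convert to SI: D = 0.0285 m, h = 0.00656 m, N = 54.6/60 = 0.91 rev/s
γ̇ = π D N / h = (π)(0.0285)(0.91) / 0.00656 = 12.4203 s⁻¹
Adiabatic rise: ΔT = η γ̇² t_res / (ρ cp) = 5702·(12.4203)²·27.4128 / (1148·1717) = 12.233 K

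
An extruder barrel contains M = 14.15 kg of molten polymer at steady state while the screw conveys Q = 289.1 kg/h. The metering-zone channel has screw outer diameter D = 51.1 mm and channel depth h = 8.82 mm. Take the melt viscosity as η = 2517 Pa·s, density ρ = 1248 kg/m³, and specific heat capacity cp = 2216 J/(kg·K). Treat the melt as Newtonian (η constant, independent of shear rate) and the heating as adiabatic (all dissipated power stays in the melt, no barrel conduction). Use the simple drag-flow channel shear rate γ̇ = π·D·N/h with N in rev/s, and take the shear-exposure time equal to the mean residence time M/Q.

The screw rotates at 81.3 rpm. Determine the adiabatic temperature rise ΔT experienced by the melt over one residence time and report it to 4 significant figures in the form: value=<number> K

value=97.54 K

Convert throughput: Q = 289.1 kg/h = 289.1/3600 = 0.0803056 kg/s
Mean residence time: t_res = M/Q_s = 14.15 kg / 0.0803056 kg/s = 176.202 s
D = 51.1 mm = 0.0511 m;  h = 8.82 mm = 0.00882 m;  N = 81.3 rpm / 60 = 1.355 rev/s
Shear rate: γ̇ = πDN/h = π·0.0511·1.355/0.00882 = 24.6627 s⁻¹
ΔT = η·γ̇²·t_res/(ρ·cp) = [2517 × 24.6627² × 176.202] / [1248 × 2216] = 97.5422 K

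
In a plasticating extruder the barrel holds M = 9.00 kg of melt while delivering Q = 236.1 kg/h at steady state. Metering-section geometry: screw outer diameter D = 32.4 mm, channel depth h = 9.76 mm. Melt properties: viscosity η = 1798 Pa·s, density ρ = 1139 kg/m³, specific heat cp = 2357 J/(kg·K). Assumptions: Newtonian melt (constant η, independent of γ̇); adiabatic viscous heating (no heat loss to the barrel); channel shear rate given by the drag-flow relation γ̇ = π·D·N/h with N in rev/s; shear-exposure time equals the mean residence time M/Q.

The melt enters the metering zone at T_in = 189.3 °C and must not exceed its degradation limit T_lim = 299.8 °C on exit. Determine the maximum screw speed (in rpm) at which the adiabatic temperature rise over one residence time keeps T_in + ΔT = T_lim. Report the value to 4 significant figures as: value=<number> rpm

Q_s = Q / 3600 = 236.1 / 3600 = 0.0655833 kg/s
Mean residence time: t_res = M/Q_s = 9.00 kg / 0.0655833 kg/s = 137.23 s
Geometry in SI: D = 32.4 mm → 0.0324 m, h = 9.76 mm → 0.00976 m
Allowable rise: ΔT_a = T_lim − T_in = 299.8 − 189.3 = 110.5 K
Invert ΔT = ηγ̇²t_res/(ρcp) for γ̇: γ̇_max² = ΔT_a ρ cp / (η t_res) = 110.5·1139·2357 / (1798·137.23) = 1202.28 s⁻²
γ̇_max = sqrt(1202.28) = 34.674 s⁻¹
N_max = γ̇_max·h / (π·D) = 34.674 · 0.00976 / (π · 0.0324) = 3.32475 rev/s = 199.485 rpm

value=199.5 rpm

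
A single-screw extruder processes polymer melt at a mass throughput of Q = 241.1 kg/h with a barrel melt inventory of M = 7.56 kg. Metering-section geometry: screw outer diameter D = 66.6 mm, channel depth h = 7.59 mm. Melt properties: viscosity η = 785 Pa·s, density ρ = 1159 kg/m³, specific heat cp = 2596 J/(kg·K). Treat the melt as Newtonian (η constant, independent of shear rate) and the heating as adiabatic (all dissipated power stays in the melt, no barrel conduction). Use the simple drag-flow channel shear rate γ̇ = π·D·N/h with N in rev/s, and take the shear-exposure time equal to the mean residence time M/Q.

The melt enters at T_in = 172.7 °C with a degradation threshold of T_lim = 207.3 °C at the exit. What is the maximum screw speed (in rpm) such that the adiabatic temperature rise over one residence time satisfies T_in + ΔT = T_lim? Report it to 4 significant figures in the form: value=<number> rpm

Throughput in SI: Q_s = 241.1 kg/h ÷ 3600 s/h = 0.0669722 kg/s
t_res = M / Q_s = 7.56 ÷ 0.0669722 = 112.883 s
D = 66.6 mm = 0.0666 m;  h = 7.59 mm = 0.00759 m
ΔT_a = T_lim − T_in = 207.3 °C − 172.7 °C = 34.6 K
γ̇_max² = ΔT_a·ρ·cp/(η·t_res) = 34.6·1159·2596/(785·112.883) = 1174.81 s⁻²
γ̇_max = √1174.81 = 34.2755 s⁻¹
Solve γ̇ = πDN/h for N: N_max = γ̇_max·h/(π·D) = 34.2755 × 0.00759 / (π × 0.0666) = 1.24337 rev/s = 74.6024 rpm

value=74.60 rpm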